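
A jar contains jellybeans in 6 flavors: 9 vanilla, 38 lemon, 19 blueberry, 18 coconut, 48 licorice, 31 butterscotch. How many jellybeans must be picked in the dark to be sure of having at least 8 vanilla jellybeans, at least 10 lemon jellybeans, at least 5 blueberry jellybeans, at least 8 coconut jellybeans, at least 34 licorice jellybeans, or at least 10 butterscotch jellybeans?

70

The worst case stops just short of every target: 7 vanilla, 9 lemon, 4 blueberry, 7 coconut, 33 licorice, 9 butterscotch — 7 + 9 + 4 + 7 + 33 + 9 = 69 jellybeans.
One more jellybean must push some flavor to its target, so 69 + 1 = 70.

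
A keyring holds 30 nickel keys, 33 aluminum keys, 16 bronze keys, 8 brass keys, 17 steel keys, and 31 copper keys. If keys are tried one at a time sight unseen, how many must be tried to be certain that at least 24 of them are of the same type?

111

In the worst case we take at most 23 of each type, but all 16 bronze, all 8 brass, and all 17 steel (fewer than 23), giving 23 + 23 + 16 + 8 + 17 + 23 = 110.
One more key then forces some type to 24, so 110 + 1 = 111.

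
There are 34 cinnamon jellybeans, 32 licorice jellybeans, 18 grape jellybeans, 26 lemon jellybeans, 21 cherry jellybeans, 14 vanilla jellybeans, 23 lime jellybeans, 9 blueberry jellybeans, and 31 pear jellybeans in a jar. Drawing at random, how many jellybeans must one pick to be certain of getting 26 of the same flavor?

Treat the 9 flavors as pigeonholes.
In the worst case we take at most 25 of each flavor, but all 18 grape, all 21 cherry, all 14 vanilla, all 23 lime, and all 9 blueberry (fewer than 25), giving 25 + 25 + 18 + 25 + 21 + 14 + 23 + 9 + 25 = 185.
One more jellybean then forces some flavor to 26, so 185 + 1 = 186.

186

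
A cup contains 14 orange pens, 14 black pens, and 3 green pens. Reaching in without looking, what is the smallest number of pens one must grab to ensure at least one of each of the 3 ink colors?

The hardest ink color to obtain is green: we could draw every other pen first — 31 − 3 = 28 pens — without a single green one.
The next draw must be green, so 28 + 1 = 29.

29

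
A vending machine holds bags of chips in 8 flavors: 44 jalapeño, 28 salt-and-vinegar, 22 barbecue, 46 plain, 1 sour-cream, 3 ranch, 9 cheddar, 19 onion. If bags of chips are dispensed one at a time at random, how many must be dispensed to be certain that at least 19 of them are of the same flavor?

In the worst case we take at most 18 of each flavor, but all 1 sour-cream, all 3 ranch, and all 9 cheddar (fewer than 18), giving 18 + 18 + 18 + 18 + 1 + 3 + 9 + 18 = 103.
One more bag of chips then forces some flavor to 19, so 103 + 1 = 104.

104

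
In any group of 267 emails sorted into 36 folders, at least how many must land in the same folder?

8

If each of the 36 folders held at most 7, the total would be at most 36 × 7 = 252 < 267, a contradiction.
So at least one holds ⌈267/36⌉ = 8.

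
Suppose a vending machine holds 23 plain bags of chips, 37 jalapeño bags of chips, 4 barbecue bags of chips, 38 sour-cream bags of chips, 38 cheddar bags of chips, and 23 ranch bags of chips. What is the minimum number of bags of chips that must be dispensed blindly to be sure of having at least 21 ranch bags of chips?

The worst case draws every non-ranch bag of chips first: 23 + 37 + 4 + 38 + 38 = 140.
The next 21 draws are then forced to be ranch, giving 140 + 21 = 161.

161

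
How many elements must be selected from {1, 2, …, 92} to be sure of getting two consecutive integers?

47

Partition {1, …, 92} into 46 pairs: {1,2}, {3,4}, …, {91,92}.
Choosing 46 integers — say the 46 even numbers 2, 4, …, 92 — takes one from each pair and avoids the property.
Choosing 47 forces two into the same pair by pigeonhole, and those are consecutive. So 47.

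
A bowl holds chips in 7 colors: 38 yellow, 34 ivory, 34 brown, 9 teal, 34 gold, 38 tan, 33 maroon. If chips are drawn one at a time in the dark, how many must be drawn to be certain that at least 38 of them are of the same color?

In the worst case we take at most 37 of each color, but all 34 ivory, all 34 brown, all 9 teal, all 34 gold, and all 33 maroon (fewer than 37), giving 37 + 34 + 34 + 9 + 34 + 37 + 33 = 218.
One more chip then forces some color to 38, so 218 + 1 = 219.

219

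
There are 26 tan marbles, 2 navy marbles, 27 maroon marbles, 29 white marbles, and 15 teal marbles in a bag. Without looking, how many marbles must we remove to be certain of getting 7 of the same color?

27

Treat the 5 colors as pigeonholes.
In the worst case we take at most 6 of each color, but all 2 navy (fewer than 6), giving 6 + 2 + 6 + 6 + 6 = 26.
One more marble then forces some color to 7, so 26 + 1 = 27.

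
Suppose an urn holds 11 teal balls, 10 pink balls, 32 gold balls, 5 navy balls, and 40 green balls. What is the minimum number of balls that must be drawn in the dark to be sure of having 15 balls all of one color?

In the worst case we take at most 14 of each color, but all 11 teal, all 10 pink, and all 5 navy (fewer than 14), giving 11 + 10 + 14 + 5 + 14 = 54.
One more ball then forces some color to 15, so 54 + 1 = 55.

55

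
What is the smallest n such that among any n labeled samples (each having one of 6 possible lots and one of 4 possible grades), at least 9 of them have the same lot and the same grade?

193

There are 6 × 4 = 24 (lot, grade) combinations acting as pigeonholes.
With 24 × 8 = 192 labeled samples we could place exactly 8 in each, with no (lot, grade) pair reaching 9.
One more forces some (lot, grade) pair to hold 9, so 192 + 1 = 193.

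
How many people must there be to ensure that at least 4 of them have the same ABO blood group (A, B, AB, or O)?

13

There are 4 ABO blood groups acting as pigeonholes.
With 4 × 3 = 12 people we could place exactly 3 in each, with no class reaching 4.
One more forces some class to hold 4, so 12 + 1 = 13.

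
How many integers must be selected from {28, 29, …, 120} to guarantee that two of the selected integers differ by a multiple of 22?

23

Group the integers by remainder mod 22; there are 22 residue classes, each nonempty in this range.
Choosing one from each class (22 integers) avoids any shared remainder.
One more choice must repeat a class, so two differ by a multiple of 22. Hence 22 + 1 = 23.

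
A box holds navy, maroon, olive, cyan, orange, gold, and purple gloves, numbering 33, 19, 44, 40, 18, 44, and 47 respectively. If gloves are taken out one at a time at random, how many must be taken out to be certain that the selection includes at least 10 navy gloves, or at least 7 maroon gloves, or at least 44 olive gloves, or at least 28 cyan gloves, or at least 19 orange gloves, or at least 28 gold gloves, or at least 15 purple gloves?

145

Each of the 7 colors has its own threshold; avoid all of them simultaneously.
The worst case stops just short of every target: 9 navy, 6 maroon, 43 olive, 27 cyan, 18 orange, 27 gold, 14 purple — 9 + 6 + 43 + 27 + 18 + 27 + 14 = 144 gloves.
One more glove must push some color to its target, so 144 + 1 = 145.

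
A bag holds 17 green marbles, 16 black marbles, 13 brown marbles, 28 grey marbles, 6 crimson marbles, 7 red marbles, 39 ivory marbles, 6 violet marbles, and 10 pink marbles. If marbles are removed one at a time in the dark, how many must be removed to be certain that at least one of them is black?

The worst case draws every non-black marble first: 17 + 13 + 28 + 6 + 7 + 39 + 6 + 10 = 126.
The next draw is then forced to be black, giving 126 + 1 = 127.

127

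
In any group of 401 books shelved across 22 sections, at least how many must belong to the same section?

If each of the 22 sections held at most 18, the total would be at most 22 × 18 = 396 < 401, a contradiction.
So at least one holds ⌈401/22⌉ = 19.

19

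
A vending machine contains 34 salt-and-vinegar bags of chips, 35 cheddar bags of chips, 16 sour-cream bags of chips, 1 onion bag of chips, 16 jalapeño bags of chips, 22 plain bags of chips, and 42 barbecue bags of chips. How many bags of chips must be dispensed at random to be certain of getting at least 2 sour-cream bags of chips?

The worst case draws every non-sour-cream bag of chips first: 34 + 35 + 1 + 16 + 22 + 42 = 150.
The next 2 draws are then forced to be sour-cream, giving 150 + 2 = 152.

152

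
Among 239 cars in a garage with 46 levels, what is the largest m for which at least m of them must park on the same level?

The 239 cars fall into 46 levels.
If each of the 46 levels held at most 5, the total would be at most 46 × 5 = 230 < 239, a contradiction.
So at least one holds ⌈239/46⌉ = 6.

6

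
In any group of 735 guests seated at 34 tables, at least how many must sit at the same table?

22

If each of the 34 tables held at most 21, the total would be at most 34 × 21 = 714 < 735, a contradiction.
So at least one holds ⌈735/34⌉ = 22.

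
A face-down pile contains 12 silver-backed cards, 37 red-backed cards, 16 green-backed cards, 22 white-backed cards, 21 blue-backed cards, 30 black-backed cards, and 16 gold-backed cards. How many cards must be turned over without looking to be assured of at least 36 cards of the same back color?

153

In the worst case we take at most 35 of each back color, but all 12 silver-backed, all 16 green-backed, all 22 white-backed, all 21 blue-backed, all 30 black-backed, and all 16 gold-backed (fewer than 35), giving 12 + 35 + 16 + 22 + 21 + 30 + 16 = 152.
One more card then forces some back color to 36, so 152 + 1 = 153.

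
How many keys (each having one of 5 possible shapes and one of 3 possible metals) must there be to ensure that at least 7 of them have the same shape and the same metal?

91

There are 5 × 3 = 15 (shape, metal) combinations acting as pigeonholes.
With 15 × 6 = 90 keys we could place exactly 6 in each, with no (shape, metal) pair reaching 7.
One more forces some (shape, metal) pair to hold 7, so 90 + 1 = 91.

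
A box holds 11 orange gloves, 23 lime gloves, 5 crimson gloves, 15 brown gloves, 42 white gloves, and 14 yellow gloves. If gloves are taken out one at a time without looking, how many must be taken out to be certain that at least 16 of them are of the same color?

In the worst case we take at most 15 of each color, but all 11 orange, all 5 crimson, and all 14 yellow (fewer than 15), giving 11 + 15 + 5 + 15 + 15 + 14 = 75.
One more glove then forces some color to 16, so 75 + 1 = 76.

76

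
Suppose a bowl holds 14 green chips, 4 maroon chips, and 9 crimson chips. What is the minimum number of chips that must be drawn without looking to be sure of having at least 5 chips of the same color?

13

Treat the 3 colors as pigeonholes.
The worst case takes 4 chips of each color without reaching 5 of any: 3 × 4 = 12.
The next chip must bring some color to 5, so 12 + 1 = 13.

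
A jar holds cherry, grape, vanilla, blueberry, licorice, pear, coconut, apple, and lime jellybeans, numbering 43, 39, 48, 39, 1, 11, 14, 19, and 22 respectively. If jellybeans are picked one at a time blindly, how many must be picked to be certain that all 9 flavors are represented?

The hardest flavor to obtain is licorice: we could draw every other jellybean first — 236 − 1 = 235 jellybeans — without a single licorice one.
The next draw must be licorice, so 235 + 1 = 236.

236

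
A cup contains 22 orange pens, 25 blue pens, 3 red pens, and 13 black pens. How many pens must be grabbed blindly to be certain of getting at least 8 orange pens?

To avoid orange pens as long as possible, exhaust the other 3 ink colors first.
The worst case draws every non-orange pen first: 25 + 3 + 13 = 41.
The next 8 draws are then forced to be orange, giving 41 + 8 = 49.

49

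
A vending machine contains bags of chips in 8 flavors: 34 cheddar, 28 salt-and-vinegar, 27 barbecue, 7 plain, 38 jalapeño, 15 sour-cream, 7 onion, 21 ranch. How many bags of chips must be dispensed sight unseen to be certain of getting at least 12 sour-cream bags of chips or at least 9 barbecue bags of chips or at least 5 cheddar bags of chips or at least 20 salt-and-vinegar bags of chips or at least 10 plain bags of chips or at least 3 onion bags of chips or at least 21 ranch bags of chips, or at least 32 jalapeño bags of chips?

The worst case stops just short of every target: 4 cheddar, 19 salt-and-vinegar, 8 barbecue, all 7 plain, 31 jalapeño, 11 sour-cream, 2 onion, 20 ranch — 4 + 19 + 8 + 7 + 31 + 11 + 2 + 20 = 102 bags of chips.
One more bag of chips must push some flavor to its target, so 102 + 1 = 103.

103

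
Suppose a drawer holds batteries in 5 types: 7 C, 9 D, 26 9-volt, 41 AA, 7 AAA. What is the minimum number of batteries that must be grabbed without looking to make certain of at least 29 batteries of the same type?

78

In the worst case we take at most 28 of each type, but all 7 C, all 9 D, all 26 9-volt, and all 7 AAA (fewer than 28), giving 7 + 9 + 26 + 28 + 7 = 77.
One more battery then forces some type to 29, so 77 + 1 = 78.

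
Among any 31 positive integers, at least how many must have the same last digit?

4

The 31 positive integers fall into 10 possible last digits.
If each of the 10 possible last digits held at most 3, the total would be at most 10 × 3 = 30 < 31, a contradiction.
So at least one holds ⌈31/10⌉ = 4.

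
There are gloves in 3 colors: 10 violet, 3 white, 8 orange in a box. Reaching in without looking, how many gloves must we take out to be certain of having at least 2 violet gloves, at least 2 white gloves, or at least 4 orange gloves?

Each of the 3 colors has its own threshold; avoid all of them simultaneously.
The worst case stops just short of every target: 1 violet, 1 white, 3 orange — 1 + 1 + 3 = 5 gloves.
One more glove must push some color to its target, so 5 + 1 = 6.

6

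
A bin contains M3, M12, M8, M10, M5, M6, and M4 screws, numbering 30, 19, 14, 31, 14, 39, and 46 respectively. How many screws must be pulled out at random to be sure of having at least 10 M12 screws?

184

The worst case draws every non-M12 screw first: 30 + 14 + 31 + 14 + 39 + 46 = 174.
The next 10 draws are then forced to be M12, giving 174 + 10 = 184.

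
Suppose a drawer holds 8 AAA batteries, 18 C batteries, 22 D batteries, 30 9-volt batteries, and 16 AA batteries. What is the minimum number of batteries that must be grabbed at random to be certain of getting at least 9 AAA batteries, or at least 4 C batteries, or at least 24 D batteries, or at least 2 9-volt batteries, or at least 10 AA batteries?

44

Each of the 5 types has its own threshold; avoid all of them simultaneously.
The worst case stops just short of every target: 8 AAA, 3 C, all 22 D, 1 9-volt, 9 AA — 8 + 3 + 22 + 1 + 9 = 43 batteries.
One more battery must push some type to its target, so 43 + 1 = 44.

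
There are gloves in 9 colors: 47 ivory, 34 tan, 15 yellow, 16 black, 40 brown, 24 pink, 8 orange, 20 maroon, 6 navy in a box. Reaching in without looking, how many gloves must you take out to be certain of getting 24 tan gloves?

To avoid tan gloves as long as possible, exhaust the other 8 colors first.
The worst case draws every non-tan glove first: 47 + 15 + 16 + 40 + 24 + 8 + 20 + 6 = 176.
The next 24 draws are then forced to be tan, giving 176 + 24 = 200.

200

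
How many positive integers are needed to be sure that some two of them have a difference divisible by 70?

71

Two integers differ by a multiple of 70 exactly when they share a remainder mod 70.
There are 70 residue classes mod 70, so 70 integers can all lie in distinct classes.
One more integer must repeat a residue, giving a difference divisible by 70. So n = 70 + 1 = 71.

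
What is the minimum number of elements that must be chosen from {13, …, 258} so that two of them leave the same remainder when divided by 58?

Group the integers by remainder mod 58; there are 58 residue classes, each nonempty in this range.
Choosing one from each class (58 integers) avoids any shared remainder.
One more choice must repeat a class, so two differ by a multiple of 58. Hence 58 + 1 = 59.

59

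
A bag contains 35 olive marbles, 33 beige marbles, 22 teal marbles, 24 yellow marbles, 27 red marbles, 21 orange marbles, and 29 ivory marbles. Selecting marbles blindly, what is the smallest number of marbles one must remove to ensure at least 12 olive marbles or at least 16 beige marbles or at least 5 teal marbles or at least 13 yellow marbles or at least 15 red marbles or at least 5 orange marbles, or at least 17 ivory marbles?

Each of the 7 colors has its own threshold; avoid all of them simultaneously.
The worst case stops just short of every target: 11 olive, 15 beige, 4 teal, 12 yellow, 14 red, 4 orange, 16 ivory — 11 + 15 + 4 + 12 + 14 + 4 + 16 = 76 marbles.
One more marble must push some color to its target, so 76 + 1 = 77.

77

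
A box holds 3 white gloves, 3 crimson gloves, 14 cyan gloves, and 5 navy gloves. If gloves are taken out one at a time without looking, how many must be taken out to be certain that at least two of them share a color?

5

The worst case takes 1 glove of each color without reaching 2 of any: 4 × 1 = 4.
The next glove must bring some color to 2, so 4 + 1 = 5.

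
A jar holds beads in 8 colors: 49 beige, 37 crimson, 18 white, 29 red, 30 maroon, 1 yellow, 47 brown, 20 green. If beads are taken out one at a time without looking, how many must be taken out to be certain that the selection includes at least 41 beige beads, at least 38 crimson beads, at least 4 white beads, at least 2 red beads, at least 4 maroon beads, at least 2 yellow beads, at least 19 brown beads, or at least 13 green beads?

Each of the 8 colors has its own threshold; avoid all of them simultaneously.
The worst case stops just short of every target: 40 beige, 37 crimson, 3 white, 1 red, 3 maroon, 1 yellow, 18 brown, 12 green — 40 + 37 + 3 + 1 + 3 + 1 + 18 + 12 = 115 beads.
One more bead must push some color to its target, so 115 + 1 = 116.

116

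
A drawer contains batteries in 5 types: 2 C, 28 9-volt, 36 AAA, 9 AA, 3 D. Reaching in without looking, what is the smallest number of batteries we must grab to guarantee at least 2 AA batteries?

The worst case draws every non-AA battery first: 2 + 28 + 36 + 3 = 69.
The next 2 draws are then forced to be AA, giving 69 + 2 = 71.

71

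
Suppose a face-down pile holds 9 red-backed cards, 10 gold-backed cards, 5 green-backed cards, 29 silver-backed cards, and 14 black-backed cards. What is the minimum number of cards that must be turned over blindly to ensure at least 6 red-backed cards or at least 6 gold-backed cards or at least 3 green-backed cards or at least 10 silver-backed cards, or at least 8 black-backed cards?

29

The worst case stops just short of every target: 5 red-backed, 5 gold-backed, 2 green-backed, 9 silver-backed, 7 black-backed — 5 + 5 + 2 + 9 + 7 = 28 cards.
One more card must push some back color to its target, so 28 + 1 = 29.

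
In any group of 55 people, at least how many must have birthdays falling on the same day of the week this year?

8

The 55 people fall into 7 days of the week.
If each of the 7 days of the week held at most 7, the total would be at most 7 × 7 = 49 < 55, a contradiction.
So at least one holds ⌈55/7⌉ = 8.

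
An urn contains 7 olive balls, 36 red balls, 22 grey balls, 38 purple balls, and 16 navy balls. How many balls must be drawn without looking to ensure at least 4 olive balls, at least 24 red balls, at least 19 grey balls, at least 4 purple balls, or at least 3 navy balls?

The worst case stops just short of every target: 3 olive, 23 red, 18 grey, 3 purple, 2 navy — 3 + 23 + 18 + 3 + 2 = 49 balls.
One more ball must push some color to its target, so 49 + 1 = 50.

50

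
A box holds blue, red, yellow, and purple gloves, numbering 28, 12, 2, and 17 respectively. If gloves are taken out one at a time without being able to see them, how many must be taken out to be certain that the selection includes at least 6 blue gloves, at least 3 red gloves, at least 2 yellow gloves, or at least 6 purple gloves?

Each of the 4 colors has its own threshold; avoid all of them simultaneously.
The worst case stops just short of every target: 5 blue, 2 red, 1 yellow, 5 purple — 5 + 2 + 1 + 5 = 13 gloves.
One more glove must push some color to its target, so 13 + 1 = 14.

14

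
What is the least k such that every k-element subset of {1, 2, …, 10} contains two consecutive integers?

6

Partition {1, …, 10} into 5 pairs: {1,2}, {3,4}, …, {9,10}.
Choosing 5 integers — say the 5 even numbers 2, 4, …, 10 — takes one from each pair and avoids the property.
Choosing 6 forces two into the same pair by pigeonhole, and those are consecutive. So 6.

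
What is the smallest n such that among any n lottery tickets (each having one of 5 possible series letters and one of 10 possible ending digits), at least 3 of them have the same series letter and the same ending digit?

101

There are 5 × 10 = 50 (series letter, ending digit) combinations acting as pigeonholes.
With 50 × 2 = 100 lottery tickets we could place exactly 2 in each, with no (series letter, ending digit) pair reaching 3.
One more forces some (series letter, ending digit) pair to hold 3, so 100 + 1 = 101.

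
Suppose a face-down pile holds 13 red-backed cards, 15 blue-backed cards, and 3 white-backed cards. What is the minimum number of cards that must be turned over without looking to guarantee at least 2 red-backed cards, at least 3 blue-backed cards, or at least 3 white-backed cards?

Each of the 3 back colors has its own threshold; avoid all of them simultaneously.
The worst case stops just short of every target: 1 red-backed, 2 blue-backed, 2 white-backed — 1 + 2 + 2 = 5 cards.
One more card must push some back color to its target, so 5 + 1 = 6.

6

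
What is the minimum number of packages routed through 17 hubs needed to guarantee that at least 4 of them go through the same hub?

52

There are 17 hubs acting as pigeonholes.
With 17 × 3 = 51 packages we could place exactly 3 in each, with no class reaching 4.
One more forces some class to hold 4, so 51 + 1 = 52.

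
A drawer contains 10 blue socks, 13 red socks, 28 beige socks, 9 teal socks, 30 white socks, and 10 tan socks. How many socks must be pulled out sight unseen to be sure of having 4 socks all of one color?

The worst case takes 3 socks of each color without reaching 4 of any: 6 × 3 = 18.
The next sock must bring some color to 4, so 18 + 1 = 19.

19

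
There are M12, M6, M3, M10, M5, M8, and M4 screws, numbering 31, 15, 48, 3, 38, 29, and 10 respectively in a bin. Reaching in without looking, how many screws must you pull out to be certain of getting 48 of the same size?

174

Treat the 7 sizes as pigeonholes.
In the worst case we take at most 47 of each size, but all 31 M12, all 15 M6, all 3 M10, all 38 M5, all 29 M8, and all 10 M4 (fewer than 47), giving 31 + 15 + 47 + 3 + 38 + 29 + 10 = 173.
One more screw then forces some size to 48, so 173 + 1 = 174.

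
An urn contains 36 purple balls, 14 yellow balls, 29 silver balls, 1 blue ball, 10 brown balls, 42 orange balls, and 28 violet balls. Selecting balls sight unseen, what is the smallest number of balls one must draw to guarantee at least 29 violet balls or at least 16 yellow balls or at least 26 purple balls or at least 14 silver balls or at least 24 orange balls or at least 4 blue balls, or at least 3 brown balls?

The worst case stops just short of every target: 25 purple, all 14 yellow, 13 silver, all 1 blue, 2 brown, 23 orange, 28 violet — 25 + 14 + 13 + 1 + 2 + 23 + 28 = 106 balls.
One more ball must push some color to its target, so 106 + 1 = 107.

107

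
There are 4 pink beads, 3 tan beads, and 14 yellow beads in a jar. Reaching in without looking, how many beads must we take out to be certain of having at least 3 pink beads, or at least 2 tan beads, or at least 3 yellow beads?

6

The worst case stops just short of every target: 2 pink, 1 tan, 2 yellow — 2 + 1 + 2 = 5 beads.
One more bead must push some color to its target, so 5 + 1 = 6.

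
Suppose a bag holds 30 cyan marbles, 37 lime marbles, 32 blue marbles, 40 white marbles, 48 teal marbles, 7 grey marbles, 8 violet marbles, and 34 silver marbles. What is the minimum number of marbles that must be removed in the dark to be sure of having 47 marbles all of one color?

In the worst case we take at most 46 of each color, but all 30 cyan, all 37 lime, all 32 blue, all 40 white, all 7 grey, all 8 violet, and all 34 silver (fewer than 46), giving 30 + 37 + 32 + 40 + 46 + 7 + 8 + 34 = 234.
One more marble then forces some color to 47, so 234 + 1 = 235.

235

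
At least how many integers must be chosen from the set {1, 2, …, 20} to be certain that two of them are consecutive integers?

Partition {1, …, 20} into 10 pairs: {1,2}, {3,4}, …, {19,20}.
Choosing 10 integers — say the 10 even numbers 2, 4, …, 20 — takes one from each pair and avoids the property.
Choosing 11 forces two into the same pair by pigeonhole, and those are consecutive. So 11.

11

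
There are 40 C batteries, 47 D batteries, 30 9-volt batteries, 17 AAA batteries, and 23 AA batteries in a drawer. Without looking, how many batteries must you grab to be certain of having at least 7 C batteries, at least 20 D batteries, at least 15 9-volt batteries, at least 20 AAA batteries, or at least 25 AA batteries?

80

The worst case stops just short of every target: 6 C, 19 D, 14 9-volt, all 17 AAA, all 23 AA — 6 + 19 + 14 + 17 + 23 = 79 batteries.
One more battery must push some type to its target, so 79 + 1 = 80.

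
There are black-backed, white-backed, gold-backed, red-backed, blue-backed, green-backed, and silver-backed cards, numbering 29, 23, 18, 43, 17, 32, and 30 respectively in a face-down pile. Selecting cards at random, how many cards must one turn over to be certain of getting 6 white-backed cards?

175

The worst case draws every non-white-backed card first: 29 + 18 + 43 + 17 + 32 + 30 = 169.
The next 6 draws are then forced to be white-backed, giving 169 + 6 = 175.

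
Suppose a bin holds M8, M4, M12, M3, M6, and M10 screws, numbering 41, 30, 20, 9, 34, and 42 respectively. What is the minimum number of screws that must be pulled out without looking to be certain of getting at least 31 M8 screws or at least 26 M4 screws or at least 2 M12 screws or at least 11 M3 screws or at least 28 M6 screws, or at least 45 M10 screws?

135

The worst case stops just short of every target: 30 M8, 25 M4, 1 M12, all 9 M3, 27 M6, all 42 M10 — 30 + 25 + 1 + 9 + 27 + 42 = 134 screws.
One more screw must push some size to its target, so 134 + 1 = 135.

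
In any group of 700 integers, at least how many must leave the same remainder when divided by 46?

The 700 integers fall into 46 residue classes modulo 46.
If each of the 46 residue classes modulo 46 held at most 15, the total would be at most 46 × 15 = 690 < 700, a contradiction.
So at least one holds ⌈700/46⌉ = 16.

16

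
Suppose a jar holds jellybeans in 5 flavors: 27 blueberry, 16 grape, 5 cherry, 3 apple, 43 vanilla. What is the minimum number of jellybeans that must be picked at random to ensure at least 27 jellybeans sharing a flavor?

77

Treat the 5 flavors as pigeonholes.
In the worst case we take at most 26 of each flavor, but all 16 grape, all 5 cherry, and all 3 apple (fewer than 26), giving 26 + 16 + 5 + 3 + 26 = 76.
One more jellybean then forces some flavor to 27, so 76 + 1 = 77.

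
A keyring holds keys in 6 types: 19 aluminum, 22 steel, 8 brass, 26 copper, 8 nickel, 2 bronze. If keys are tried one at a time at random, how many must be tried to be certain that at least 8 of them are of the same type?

38

In the worst case we take at most 7 of each type, but all 2 bronze (fewer than 7), giving 7 + 7 + 7 + 7 + 7 + 2 = 37.
One more key then forces some type to 8, so 37 + 1 = 38.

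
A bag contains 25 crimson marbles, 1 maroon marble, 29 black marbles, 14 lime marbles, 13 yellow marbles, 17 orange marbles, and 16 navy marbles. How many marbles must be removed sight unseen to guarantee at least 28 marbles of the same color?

In the worst case we take at most 27 of each color, but all 25 crimson, all 1 maroon, all 14 lime, all 13 yellow, all 17 orange, and all 16 navy (fewer than 27), giving 25 + 1 + 27 + 14 + 13 + 17 + 16 = 113.
One more marble then forces some color to 28, so 113 + 1 = 114.

114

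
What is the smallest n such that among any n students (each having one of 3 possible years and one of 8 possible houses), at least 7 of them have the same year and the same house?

145

There are 3 × 8 = 24 (year, house) combinations acting as pigeonholes.
With 24 × 6 = 144 students we could place exactly 6 in each, with no (year, house) pair reaching 7.
One more forces some (year, house) pair to hold 7, so 144 + 1 = 145.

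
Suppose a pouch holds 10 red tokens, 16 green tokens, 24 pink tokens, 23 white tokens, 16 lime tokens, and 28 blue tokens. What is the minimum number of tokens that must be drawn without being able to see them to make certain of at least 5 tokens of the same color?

The worst case takes 4 tokens of each color without reaching 5 of any: 6 × 4 = 24.
The next token must bring some color to 5, so 24 + 1 = 25.

25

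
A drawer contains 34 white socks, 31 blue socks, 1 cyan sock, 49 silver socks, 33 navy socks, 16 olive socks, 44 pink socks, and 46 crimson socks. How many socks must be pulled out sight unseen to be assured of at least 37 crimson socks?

245

The worst case draws every non-crimson sock first: 34 + 31 + 1 + 49 + 33 + 16 + 44 = 208.
The next 37 draws are then forced to be crimson, giving 208 + 37 = 245.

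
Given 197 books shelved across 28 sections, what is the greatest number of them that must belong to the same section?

The 197 books fall into 28 sections.
If each of the 28 sections held at most 7, the total would be at most 28 × 7 = 196 < 197, a contradiction.
So at least one holds ⌈197/28⌉ = 8.

8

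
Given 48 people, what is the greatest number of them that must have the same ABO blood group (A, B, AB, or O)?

If each of the 4 ABO blood groups held at most 11, the total would be at most 4 × 11 = 44 < 48, a contradiction.
So at least one holds ⌈48/4⌉ = 12.

12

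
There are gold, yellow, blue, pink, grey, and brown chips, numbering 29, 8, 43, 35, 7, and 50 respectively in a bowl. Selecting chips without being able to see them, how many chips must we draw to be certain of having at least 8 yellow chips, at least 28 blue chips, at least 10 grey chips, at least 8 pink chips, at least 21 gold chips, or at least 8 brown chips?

76

Each of the 6 colors has its own threshold; avoid all of them simultaneously.
The worst case stops just short of every target: 20 gold, 7 yellow, 27 blue, 7 pink, all 7 grey, 7 brown — 20 + 7 + 27 + 7 + 7 + 7 = 75 chips.
One more chip must push some color to its target, so 75 + 1 = 76.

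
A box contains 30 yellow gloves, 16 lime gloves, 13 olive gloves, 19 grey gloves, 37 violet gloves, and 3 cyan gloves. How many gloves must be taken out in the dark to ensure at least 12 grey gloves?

To avoid grey gloves as long as possible, exhaust the other 5 colors first.
The worst case draws every non-grey glove first: 30 + 16 + 13 + 37 + 3 = 99.
The next 12 draws are then forced to be grey, giving 99 + 12 = 111.

111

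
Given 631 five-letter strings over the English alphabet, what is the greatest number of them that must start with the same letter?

25

The 631 five-letter strings over the English alphabet fall into 26 possible first letters.
If each of the 26 possible first letters held at most 24, the total would be at most 26 × 24 = 624 < 631, a contradiction.
So at least one holds ⌈631/26⌉ = 25.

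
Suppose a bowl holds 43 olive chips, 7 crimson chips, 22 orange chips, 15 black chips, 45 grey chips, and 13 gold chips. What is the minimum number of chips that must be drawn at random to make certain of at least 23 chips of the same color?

In the worst case we take at most 22 of each color, but all 7 crimson, all 15 black, and all 13 gold (fewer than 22), giving 22 + 7 + 22 + 15 + 22 + 13 = 101.
One more chip then forces some color to 23, so 101 + 1 = 102.

102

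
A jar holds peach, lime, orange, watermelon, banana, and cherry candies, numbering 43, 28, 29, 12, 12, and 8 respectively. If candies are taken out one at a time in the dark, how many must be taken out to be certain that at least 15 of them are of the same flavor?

75

In the worst case we take at most 14 of each flavor, but all 12 watermelon, all 12 banana, and all 8 cherry (fewer than 14), giving 14 + 14 + 14 + 12 + 12 + 8 = 74.
One more candy then forces some flavor to 15, so 74 + 1 = 75.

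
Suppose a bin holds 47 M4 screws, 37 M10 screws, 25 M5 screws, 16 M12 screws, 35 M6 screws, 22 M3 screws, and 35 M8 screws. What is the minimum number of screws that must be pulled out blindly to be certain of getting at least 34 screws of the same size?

In the worst case we take at most 33 of each size, but all 25 M5, all 16 M12, and all 22 M3 (fewer than 33), giving 33 + 33 + 25 + 16 + 33 + 22 + 33 = 195.
One more screw then forces some size to 34, so 195 + 1 = 196.

196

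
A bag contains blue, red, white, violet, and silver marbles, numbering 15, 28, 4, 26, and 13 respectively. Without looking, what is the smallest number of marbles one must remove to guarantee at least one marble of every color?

83

The hardest color to obtain is white: we could draw every other marble first — 86 − 4 = 82 marbles — without a single white one.
The next draw must be white, so 82 + 1 = 83.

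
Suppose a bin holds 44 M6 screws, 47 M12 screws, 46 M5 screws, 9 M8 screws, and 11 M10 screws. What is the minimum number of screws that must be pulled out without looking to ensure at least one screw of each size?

The hardest size to obtain is M8: we could draw every other screw first — 157 − 9 = 148 screws — without a single M8 one.
The next draw must be M8, so 148 + 1 = 149.

149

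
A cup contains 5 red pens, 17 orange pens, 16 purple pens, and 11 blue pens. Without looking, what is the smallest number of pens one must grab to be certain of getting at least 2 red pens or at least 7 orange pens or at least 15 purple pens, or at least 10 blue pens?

Each of the 4 ink colors has its own threshold; avoid all of them simultaneously.
The worst case stops just short of every target: 1 red, 6 orange, 14 purple, 9 blue — 1 + 6 + 14 + 9 = 30 pens.
One more pen must push some ink color to its target, so 30 + 1 = 31.

31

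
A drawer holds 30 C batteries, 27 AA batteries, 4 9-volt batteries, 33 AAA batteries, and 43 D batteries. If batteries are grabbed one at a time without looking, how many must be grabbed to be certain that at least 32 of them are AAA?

136

The worst case draws every non-AAA battery first: 30 + 27 + 4 + 43 = 104.
The next 32 draws are then forced to be AAA, giving 104 + 32 = 136.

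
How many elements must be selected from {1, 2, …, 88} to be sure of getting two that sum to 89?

45

Partition {1, …, 88} into 44 pairs: {1,88}, {2,87}, …, {44,45}.
Choosing 44 integers — say the integers 1 through 44 — takes one from each pair and avoids the property.
Choosing 45 forces two into the same pair by pigeonhole, and those sum to 89. So 45.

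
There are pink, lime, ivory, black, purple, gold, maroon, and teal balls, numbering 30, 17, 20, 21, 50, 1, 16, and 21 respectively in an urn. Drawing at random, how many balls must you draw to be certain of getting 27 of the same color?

149

In the worst case we take at most 26 of each color, but all 17 lime, all 20 ivory, all 21 black, all 1 gold, all 16 maroon, and all 21 teal (fewer than 26), giving 26 + 17 + 20 + 21 + 26 + 1 + 16 + 21 = 148.
One more ball then forces some color to 27, so 148 + 1 = 149.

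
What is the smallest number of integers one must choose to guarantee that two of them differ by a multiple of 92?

93

Use the pigeonhole principle on residue classes: two integers differ by a multiple of 92 exactly when they share a remainder mod 92.
There are 92 residue classes mod 92, so 92 integers can all lie in distinct classes.
One more integer must repeat a residue, giving a difference divisible by 92. So n = 92 + 1 = 93.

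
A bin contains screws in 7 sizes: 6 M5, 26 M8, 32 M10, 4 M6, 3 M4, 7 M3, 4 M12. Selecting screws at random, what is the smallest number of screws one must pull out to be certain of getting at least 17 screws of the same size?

Treat the 7 sizes as pigeonholes.
In the worst case we take at most 16 of each size, but all 6 M5, all 4 M6, all 3 M4, all 7 M3, and all 4 M12 (fewer than 16), giving 6 + 16 + 16 + 4 + 3 + 7 + 4 = 56.
One more screw then forces some size to 17, so 56 + 1 = 57.

57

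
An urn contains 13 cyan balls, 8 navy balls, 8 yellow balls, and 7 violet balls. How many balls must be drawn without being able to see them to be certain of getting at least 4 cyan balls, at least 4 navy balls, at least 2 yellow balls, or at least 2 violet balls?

The worst case stops just short of every target: 3 cyan, 3 navy, 1 yellow, 1 violet — 3 + 3 + 1 + 1 = 8 balls.
One more ball must push some color to its target, so 8 + 1 = 9.

9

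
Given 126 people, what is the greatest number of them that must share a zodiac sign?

The 126 people fall into 12 zodiac signs.
If each of the 12 zodiac signs held at most 10, the total would be at most 12 × 10 = 120 < 126, a contradiction.
So at least one holds ⌈126/12⌉ = 11.

11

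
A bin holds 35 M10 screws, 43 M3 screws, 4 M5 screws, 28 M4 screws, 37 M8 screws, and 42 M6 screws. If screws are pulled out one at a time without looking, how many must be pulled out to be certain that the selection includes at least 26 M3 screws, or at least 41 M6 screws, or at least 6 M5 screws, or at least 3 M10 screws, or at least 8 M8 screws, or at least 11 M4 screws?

89

Each of the 6 sizes has its own threshold; avoid all of them simultaneously.
The worst case stops just short of every target: 2 M10, 25 M3, all 4 M5, 10 M4, 7 M8, 40 M6 — 2 + 25 + 4 + 10 + 7 + 40 = 88 screws.
One more screw must push some size to its target, so 88 + 1 = 89.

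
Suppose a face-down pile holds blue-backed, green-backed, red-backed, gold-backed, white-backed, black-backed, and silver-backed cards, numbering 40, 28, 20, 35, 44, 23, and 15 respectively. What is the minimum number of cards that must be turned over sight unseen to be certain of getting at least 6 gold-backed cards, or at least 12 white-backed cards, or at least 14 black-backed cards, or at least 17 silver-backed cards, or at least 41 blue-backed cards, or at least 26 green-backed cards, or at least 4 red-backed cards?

113

The worst case stops just short of every target: 40 blue-backed, 25 green-backed, 3 red-backed, 5 gold-backed, 11 white-backed, 13 black-backed, all 15 silver-backed — 40 + 25 + 3 + 5 + 11 + 13 + 15 = 112 cards.
One more card must push some back color to its target, so 112 + 1 = 113.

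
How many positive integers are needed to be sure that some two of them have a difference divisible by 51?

52

Two integers differ by a multiple of 51 exactly when they share a remainder mod 51.
There are 51 residue classes mod 51, so 51 integers can all lie in distinct classes.
One more integer must repeat a residue, giving a difference divisible by 51. So n = 51 + 1 = 52.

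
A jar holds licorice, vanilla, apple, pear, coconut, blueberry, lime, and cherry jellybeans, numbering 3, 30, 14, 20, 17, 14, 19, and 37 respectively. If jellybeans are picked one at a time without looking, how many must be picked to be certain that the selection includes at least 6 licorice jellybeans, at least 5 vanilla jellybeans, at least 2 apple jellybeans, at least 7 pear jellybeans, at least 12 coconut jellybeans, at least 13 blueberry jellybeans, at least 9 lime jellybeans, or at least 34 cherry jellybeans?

79

Each of the 8 flavors has its own threshold; avoid all of them simultaneously.
The worst case stops just short of every target: all 3 licorice, 4 vanilla, 1 apple, 6 pear, 11 coconut, 12 blueberry, 8 lime, 33 cherry — 3 + 4 + 1 + 6 + 11 + 12 + 8 + 33 = 78 jellybeans.
One more jellybean must push some flavor to its target, so 78 + 1 = 79.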